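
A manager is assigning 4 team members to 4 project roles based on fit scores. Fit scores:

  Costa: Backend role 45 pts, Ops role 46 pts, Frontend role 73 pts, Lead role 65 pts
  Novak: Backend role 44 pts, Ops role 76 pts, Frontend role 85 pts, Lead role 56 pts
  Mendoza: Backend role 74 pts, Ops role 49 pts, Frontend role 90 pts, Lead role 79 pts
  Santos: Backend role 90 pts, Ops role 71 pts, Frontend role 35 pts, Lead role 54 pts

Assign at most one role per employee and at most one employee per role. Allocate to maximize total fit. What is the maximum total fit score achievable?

Optimal: Costa→Lead role (65 pts), Novak→Ops role (76 pts), Mendoza→Frontend role (90 pts), Santos→Backend role (90 pts) — total 65+76+90+90 = 321 pts.
Row-greedy (each employee in turn takes its best remaining role) gives 318 pts, worse by 3.
No other one-to-one assignment exceeds 321 pts.

Maximum total: 321 pts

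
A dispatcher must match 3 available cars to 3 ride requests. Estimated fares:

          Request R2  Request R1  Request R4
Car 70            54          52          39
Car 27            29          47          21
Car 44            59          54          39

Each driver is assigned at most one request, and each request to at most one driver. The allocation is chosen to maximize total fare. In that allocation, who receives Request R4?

Car 70 receives Request R4.

Optimal: Car 70→Request R4 ($39), Car 27→Request R1 ($47), Car 44→Request R2 ($59) — total 39+47+59 = $145.
Max-entry greedy (repeatedly take the single best remaining cell) gives $132, worse by 13.
Car 70's own top request is Request R2 ($54), but forcing Car 70→Request R2 and reassigning the rest optimally gives only $140 — worse by 5.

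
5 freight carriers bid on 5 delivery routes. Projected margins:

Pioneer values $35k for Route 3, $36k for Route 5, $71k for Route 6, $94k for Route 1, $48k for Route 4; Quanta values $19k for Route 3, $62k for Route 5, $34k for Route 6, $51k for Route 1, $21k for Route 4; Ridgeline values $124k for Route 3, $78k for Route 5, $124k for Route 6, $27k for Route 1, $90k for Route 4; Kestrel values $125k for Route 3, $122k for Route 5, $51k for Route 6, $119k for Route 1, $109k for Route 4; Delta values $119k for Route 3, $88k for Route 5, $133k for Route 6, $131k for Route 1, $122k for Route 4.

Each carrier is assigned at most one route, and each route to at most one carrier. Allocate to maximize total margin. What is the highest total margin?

Maximum total: $527k

Optimal: Pioneer→Route 1 ($94k), Quanta→Route 5 ($62k), Ridgeline→Route 6 ($124k), Kestrel→Route 3 ($125k), Delta→Route 4 ($122k) — total 94+62+124+125+122 = $527k.
Row-greedy (each carrier in turn takes its best remaining route) gives $522k, worse by 5.
Next-best assignment: Pioneer→Route 1, Quanta→Route 5, Ridgeline→Route 3, Kestrel→Route 4, Delta→Route 6 = $522k.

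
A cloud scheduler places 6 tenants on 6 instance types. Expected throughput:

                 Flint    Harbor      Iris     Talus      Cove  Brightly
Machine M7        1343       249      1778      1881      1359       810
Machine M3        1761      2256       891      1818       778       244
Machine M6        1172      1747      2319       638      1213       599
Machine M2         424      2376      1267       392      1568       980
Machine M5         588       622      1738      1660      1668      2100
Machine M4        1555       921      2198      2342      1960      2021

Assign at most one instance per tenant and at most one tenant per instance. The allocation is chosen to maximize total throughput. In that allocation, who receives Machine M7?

Optimal: Flint→Machine M3 (1761 ops/s), Harbor→Machine M2 (2376 ops/s), Iris→Machine M6 (2319 ops/s), Talus→Machine M7 (1881 ops/s), Cove→Machine M4 (1960 ops/s), Brightly→Machine M5 (2100 ops/s) — total 1761+2376+2319+1881+1960+2100 = 12397 ops/s.
Row-greedy (each tenant in turn takes its best remaining instance) gives 11276 ops/s, worse by 1121.
Talus's own top instance is Machine M4 (2342 ops/s), but forcing Talus→Machine M4 and reassigning the rest optimally gives only 12257 ops/s — worse by 140.

Talus receives Machine M7.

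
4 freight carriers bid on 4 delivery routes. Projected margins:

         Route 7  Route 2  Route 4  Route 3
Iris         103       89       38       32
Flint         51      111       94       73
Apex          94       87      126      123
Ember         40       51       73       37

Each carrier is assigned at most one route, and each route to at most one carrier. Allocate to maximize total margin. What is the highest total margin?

Optimal: Iris→Route 7 ($103k), Flint→Route 2 ($111k), Apex→Route 3 ($123k), Ember→Route 4 ($73k) — total 103+111+123+73 = $410k.
Column-greedy (each route in turn goes to its best remaining carrier) gives $377k, worse by 33.
Every other assignment is strictly worse.

Maximum total: $410k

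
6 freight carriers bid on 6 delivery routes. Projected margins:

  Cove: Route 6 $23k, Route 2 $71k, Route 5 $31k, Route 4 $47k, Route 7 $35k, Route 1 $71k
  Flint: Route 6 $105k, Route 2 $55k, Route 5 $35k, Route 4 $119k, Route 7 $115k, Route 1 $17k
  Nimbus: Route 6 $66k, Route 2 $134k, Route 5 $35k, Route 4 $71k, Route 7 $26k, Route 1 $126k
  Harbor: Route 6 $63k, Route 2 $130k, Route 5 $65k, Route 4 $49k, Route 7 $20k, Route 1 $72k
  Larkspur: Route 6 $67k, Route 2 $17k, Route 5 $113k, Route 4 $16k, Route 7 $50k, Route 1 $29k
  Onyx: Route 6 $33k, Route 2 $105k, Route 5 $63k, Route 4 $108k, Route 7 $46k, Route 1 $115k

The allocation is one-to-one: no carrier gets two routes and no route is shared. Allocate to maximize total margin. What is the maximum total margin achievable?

Maximum total: $617k

Treat this as an assignment problem: match each carrier to one route.
Optimal: Cove→Route 7 ($35k), Flint→Route 6 ($105k), Nimbus→Route 1 ($126k), Harbor→Route 2 ($130k), Larkspur→Route 5 ($113k), Onyx→Route 4 ($108k) — total 35+105+126+130+113+108 = $617k.
Next-best assignment: Cove→Route 6, Flint→Route 7, Nimbus→Route 1, Harbor→Route 2, Larkspur→Route 5, Onyx→Route 4 = $615k.
Swapping Harbor↔Nimbus (Harbor→Route 1 $72k, Nimbus→Route 2 $134k) loses 50.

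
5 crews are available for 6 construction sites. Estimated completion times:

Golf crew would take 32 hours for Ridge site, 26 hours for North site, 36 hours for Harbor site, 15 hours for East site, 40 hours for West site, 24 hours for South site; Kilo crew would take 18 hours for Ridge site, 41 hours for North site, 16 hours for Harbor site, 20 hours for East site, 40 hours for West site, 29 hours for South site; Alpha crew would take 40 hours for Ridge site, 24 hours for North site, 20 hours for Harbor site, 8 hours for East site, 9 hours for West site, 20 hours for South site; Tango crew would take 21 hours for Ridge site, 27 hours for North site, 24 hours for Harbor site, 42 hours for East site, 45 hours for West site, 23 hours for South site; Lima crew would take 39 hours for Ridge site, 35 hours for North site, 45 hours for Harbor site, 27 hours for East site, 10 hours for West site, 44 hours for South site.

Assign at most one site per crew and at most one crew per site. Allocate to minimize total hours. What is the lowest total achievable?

Optimal: Golf crew→South site (24 hours), Kilo crew→Harbor site (16 hours), Alpha crew→East site (8 hours), Tango crew→Ridge site (21 hours), Lima crew→West site (10 hours) — total 24+16+8+21+10 = 79 hours.
Column-greedy (each site in turn goes to its cheapest remaining crew) gives 91 hours, worse by 12.
Next-best assignment: Golf crew→North site, Kilo crew→Harbor site, Alpha crew→East site, Tango crew→Ridge site, Lima crew→West site = 81 hours.

Minimum total: 79 hours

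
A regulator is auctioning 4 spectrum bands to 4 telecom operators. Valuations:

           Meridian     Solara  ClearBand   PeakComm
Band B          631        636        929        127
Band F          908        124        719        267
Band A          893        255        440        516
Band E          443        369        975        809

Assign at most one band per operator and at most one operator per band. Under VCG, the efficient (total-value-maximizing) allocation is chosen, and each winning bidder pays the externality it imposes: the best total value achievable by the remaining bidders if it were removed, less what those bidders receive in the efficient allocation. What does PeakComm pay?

PeakComm pays $271M.

Efficient allocation: Meridian→Band A ($893M), Solara→Band B ($636M), ClearBand→Band F ($719M), PeakComm→Band E ($809M); total welfare W = $3057M.
PeakComm receives Band E at value $809M, so the others get W − 809 = $2248M.
Without PeakComm: best allocation of the remaining 3 bidders over all 4 bands is Meridian→Band F ($908M), Solara→Band B ($636M), ClearBand→Band E ($975M), total $2519M.
VCG payment = (others' best without PeakComm) − (others' welfare with PeakComm) = 2519 − 2248 = $271M.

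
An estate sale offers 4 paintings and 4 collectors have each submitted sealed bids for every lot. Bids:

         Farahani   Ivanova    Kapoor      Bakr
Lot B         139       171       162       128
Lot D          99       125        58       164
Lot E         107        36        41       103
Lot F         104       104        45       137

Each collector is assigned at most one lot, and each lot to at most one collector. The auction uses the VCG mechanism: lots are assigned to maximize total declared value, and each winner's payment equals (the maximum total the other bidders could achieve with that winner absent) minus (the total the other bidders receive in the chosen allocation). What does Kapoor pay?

Kapoor pays $67.

Efficient allocation: Farahani→Lot E ($107), Ivanova→Lot F ($104), Kapoor→Lot B ($162), Bakr→Lot D ($164); total welfare W = $537.
Kapoor receives Lot B at value $162, so the others get W − 162 = $375.
Without Kapoor: best allocation of the remaining 3 bidders over all 4 lots is Farahani→Lot E ($107), Ivanova→Lot B ($171), Bakr→Lot D ($164), total $442.
VCG payment = (others' best without Kapoor) − (others' welfare with Kapoor) = 442 − 375 = $67.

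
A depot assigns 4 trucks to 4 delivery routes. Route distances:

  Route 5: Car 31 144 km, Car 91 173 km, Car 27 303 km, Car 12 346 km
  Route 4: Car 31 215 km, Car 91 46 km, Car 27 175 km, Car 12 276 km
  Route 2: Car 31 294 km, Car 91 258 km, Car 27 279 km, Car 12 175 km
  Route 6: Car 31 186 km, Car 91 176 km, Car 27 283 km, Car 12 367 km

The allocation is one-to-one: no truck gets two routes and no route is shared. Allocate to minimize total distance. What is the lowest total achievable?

Treat this as an assignment problem: match each truck to one route.
Optimal: Car 31→Route 5 (144 km), Car 91→Route 4 (46 km), Car 27→Route 6 (283 km), Car 12→Route 2 (175 km) — total 144+46+283+175 = 648 km.
Row-greedy (each truck in turn takes its cheapest remaining route) gives 836 km, worse by 188.
Swapping Car 27↔Car 12 (Car 27→Route 2 279 km, Car 12→Route 6 367 km) adds 188.
Every other assignment is strictly worse.

Minimum total: 648 km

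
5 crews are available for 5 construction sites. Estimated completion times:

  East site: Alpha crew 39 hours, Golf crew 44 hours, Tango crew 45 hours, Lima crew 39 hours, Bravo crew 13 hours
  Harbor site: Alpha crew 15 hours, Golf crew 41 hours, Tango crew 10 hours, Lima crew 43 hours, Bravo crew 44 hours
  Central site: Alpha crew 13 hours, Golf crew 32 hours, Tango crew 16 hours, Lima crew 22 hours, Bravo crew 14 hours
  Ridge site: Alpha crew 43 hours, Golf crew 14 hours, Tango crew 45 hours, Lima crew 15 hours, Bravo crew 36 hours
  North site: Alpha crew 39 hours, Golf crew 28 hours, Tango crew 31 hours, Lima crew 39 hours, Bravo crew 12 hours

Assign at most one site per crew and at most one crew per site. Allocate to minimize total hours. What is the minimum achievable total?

Minimum total: 79 hours

Optimal: Alpha crew→Central site (13 hours), Golf crew→North site (28 hours), Tango crew→Harbor site (10 hours), Lima crew→Ridge site (15 hours), Bravo crew→East site (13 hours) — total 13+28+10+15+13 = 79 hours.
Row-greedy (each crew in turn takes its cheapest remaining site) gives 88 hours, worse by 9.
Next-best assignment: Alpha crew→Harbor site, Golf crew→North site, Tango crew→Central site, Lima crew→Ridge site, Bravo crew→East site = 87 hours.
Checked against all permutations: 79 hours is optimal.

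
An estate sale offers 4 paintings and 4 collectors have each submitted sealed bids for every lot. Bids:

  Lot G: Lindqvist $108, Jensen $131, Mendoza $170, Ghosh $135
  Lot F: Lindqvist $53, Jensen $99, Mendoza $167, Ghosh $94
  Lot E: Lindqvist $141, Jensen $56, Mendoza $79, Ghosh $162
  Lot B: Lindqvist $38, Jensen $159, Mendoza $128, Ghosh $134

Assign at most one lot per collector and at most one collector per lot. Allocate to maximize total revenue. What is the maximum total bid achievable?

Optimal: Lindqvist→Lot E ($141), Jensen→Lot B ($159), Mendoza→Lot F ($167), Ghosh→Lot G ($135) — total 141+159+167+135 = $602.
Row-greedy (each collector in turn takes its best remaining lot) gives $564, worse by 38.
Swapping Jensen↔Lindqvist (Jensen→Lot E $56, Lindqvist→Lot B $38) loses 206.

Maximum total: $602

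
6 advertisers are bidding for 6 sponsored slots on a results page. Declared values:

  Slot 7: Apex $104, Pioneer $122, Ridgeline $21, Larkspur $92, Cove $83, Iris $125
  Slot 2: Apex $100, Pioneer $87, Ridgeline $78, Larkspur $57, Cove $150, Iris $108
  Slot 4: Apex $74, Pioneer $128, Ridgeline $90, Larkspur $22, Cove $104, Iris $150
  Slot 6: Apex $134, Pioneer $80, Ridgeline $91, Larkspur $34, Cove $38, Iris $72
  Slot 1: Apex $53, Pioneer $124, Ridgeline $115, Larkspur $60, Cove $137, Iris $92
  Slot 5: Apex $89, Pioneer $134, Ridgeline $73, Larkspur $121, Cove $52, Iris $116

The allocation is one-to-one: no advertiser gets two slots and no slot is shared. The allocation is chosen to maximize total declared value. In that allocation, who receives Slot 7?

Pioneer receives Slot 7.

Optimal: Apex→Slot 6 ($134), Pioneer→Slot 7 ($122), Ridgeline→Slot 1 ($115), Larkspur→Slot 5 ($121), Cove→Slot 2 ($150), Iris→Slot 4 ($150) — total 134+122+115+121+150+150 = $792.
Row-greedy (each advertiser in turn takes its best remaining slot) gives $775, worse by 17.
Next-best assignment: Apex→Slot 6, Pioneer→Slot 5, Ridgeline→Slot 1, Larkspur→Slot 7, Cove→Slot 2, Iris→Slot 4 = $775.
No other one-to-one assignment exceeds $792.
Pioneer's own top slot is Slot 5 ($134), but forcing Pioneer→Slot 5 and reassigning the rest optimally gives only $775 — worse by 17.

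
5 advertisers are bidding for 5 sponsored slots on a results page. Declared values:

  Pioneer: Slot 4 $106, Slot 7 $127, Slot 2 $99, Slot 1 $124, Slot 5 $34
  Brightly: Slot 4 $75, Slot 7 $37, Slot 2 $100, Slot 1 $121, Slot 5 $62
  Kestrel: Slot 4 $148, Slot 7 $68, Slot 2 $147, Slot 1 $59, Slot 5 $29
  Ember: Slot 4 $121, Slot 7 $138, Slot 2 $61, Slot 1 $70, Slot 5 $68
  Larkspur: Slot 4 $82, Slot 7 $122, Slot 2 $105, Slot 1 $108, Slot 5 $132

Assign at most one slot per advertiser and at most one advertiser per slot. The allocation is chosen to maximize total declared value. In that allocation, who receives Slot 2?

Kestrel receives Slot 2.

Treat this as an assignment problem: match each advertiser to one slot.
Optimal: Pioneer→Slot 7 ($127), Brightly→Slot 1 ($121), Kestrel→Slot 2 ($147), Ember→Slot 4 ($121), Larkspur→Slot 5 ($132) — total 127+121+147+121+132 = $648.
Row-greedy (each advertiser in turn takes its best remaining slot) gives $569, worse by 79.
Swapping Ember↔Pioneer (Ember→Slot 7 $138, Pioneer→Slot 4 $106) loses 4.
Kestrel's own top slot is Slot 4 ($148), but forcing Kestrel→Slot 4 and reassigning the rest optimally gives only $642 — worse by 6.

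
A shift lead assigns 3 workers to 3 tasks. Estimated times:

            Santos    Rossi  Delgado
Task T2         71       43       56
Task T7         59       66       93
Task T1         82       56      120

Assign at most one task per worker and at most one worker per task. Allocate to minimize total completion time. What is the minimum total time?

Optimal: Santos→Task T7 (59 min), Rossi→Task T1 (56 min), Delgado→Task T2 (56 min) — total 59+56+56 = 171 min.
Min-entry greedy (repeatedly take the single cheapest remaining cell) gives 222 min, worse by 51.
Next-best assignment: Santos→Task T1, Rossi→Task T7, Delgado→Task T2 = 204 min.

Minimum total: 171 min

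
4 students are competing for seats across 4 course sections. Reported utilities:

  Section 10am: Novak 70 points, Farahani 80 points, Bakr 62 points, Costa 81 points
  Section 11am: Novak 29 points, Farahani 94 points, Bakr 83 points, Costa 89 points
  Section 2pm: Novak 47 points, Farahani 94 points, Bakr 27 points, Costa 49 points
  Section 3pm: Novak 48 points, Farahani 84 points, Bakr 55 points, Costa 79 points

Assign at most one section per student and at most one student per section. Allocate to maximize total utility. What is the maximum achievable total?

Optimal: Novak→Section 10am (70 points), Farahani→Section 2pm (94 points), Bakr→Section 11am (83 points), Costa→Section 3pm (79 points) — total 70+94+83+79 = 326 points.
Max-entry greedy (repeatedly take the single best remaining cell) gives 277 points, worse by 49.
Next-best assignment: Novak→Section 10am, Farahani→Section 2pm, Bakr→Section 3pm, Costa→Section 11am = 308 points.
Checked against all permutations: 326 points is optimal.

Maximum total: 326 points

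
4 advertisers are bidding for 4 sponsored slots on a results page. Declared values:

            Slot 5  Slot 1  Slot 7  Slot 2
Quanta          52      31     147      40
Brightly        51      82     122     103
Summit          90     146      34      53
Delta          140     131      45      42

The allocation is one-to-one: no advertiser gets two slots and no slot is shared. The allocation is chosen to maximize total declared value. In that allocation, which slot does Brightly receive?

Brightly receives Slot 2.

This is a one-to-one assignment (maximum-weight bipartite matching).
Optimal: Quanta→Slot 7 ($147), Brightly→Slot 2 ($103), Summit→Slot 1 ($146), Delta→Slot 5 ($140) — total 147+103+146+140 = $536.
Swapping Delta↔Summit (Delta→Slot 1 $131, Summit→Slot 5 $90) loses 65.
Brightly's own top slot is Slot 7 ($122), but forcing Brightly→Slot 7 and reassigning the rest optimally gives only $448 — worse by 88.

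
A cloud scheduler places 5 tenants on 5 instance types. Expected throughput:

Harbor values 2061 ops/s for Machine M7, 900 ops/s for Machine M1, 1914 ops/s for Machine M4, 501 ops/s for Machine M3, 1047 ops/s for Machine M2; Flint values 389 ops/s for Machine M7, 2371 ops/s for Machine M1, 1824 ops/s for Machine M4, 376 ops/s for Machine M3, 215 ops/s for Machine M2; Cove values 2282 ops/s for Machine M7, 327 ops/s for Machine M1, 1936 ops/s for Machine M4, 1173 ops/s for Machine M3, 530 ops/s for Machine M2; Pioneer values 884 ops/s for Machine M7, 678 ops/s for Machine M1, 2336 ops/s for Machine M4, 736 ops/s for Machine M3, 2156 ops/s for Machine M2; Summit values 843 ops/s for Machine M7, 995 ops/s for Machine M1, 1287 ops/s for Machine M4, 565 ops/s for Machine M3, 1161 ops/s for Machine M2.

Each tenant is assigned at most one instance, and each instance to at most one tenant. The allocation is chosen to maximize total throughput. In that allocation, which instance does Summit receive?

Optimal: Harbor→Machine M4 (1914 ops/s), Flint→Machine M1 (2371 ops/s), Cove→Machine M7 (2282 ops/s), Pioneer→Machine M2 (2156 ops/s), Summit→Machine M3 (565 ops/s) — total 1914+2371+2282+2156+565 = 9288 ops/s.
Max-entry greedy (repeatedly take the single best remaining cell) gives 8651 ops/s, worse by 637.
Summit's own top instance is Machine M4 (1287 ops/s), but forcing Summit→Machine M4 and reassigning the rest optimally gives only 9048 ops/s — worse by 240.

Summit receives Machine M3.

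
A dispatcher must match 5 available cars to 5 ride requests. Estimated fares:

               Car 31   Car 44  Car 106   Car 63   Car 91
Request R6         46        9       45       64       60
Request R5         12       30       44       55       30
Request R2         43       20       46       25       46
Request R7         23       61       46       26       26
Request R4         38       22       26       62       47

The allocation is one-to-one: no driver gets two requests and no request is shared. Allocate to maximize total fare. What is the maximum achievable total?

Optimal: Car 31→Request R2 ($43), Car 44→Request R7 ($61), Car 106→Request R5 ($44), Car 63→Request R4 ($62), Car 91→Request R6 ($60) — total 43+61+44+62+60 = $270.
Column-greedy (each request in turn goes to its best remaining driver) gives $253, worse by 17.
Swapping Car 106↔Car 31 (Car 106→Request R2 $46, Car 31→Request R5 $12) loses 29.

Max total: $270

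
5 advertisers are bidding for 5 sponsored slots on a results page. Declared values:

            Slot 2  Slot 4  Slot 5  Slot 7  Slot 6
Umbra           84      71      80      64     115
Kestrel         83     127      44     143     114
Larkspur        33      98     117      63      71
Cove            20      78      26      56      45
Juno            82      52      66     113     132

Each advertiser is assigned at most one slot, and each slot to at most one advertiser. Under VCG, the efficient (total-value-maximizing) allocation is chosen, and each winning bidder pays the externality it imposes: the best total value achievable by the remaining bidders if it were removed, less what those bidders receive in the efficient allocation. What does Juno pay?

Juno pays $31.

Efficient allocation: Umbra→Slot 2 ($84), Kestrel→Slot 7 ($143), Larkspur→Slot 5 ($117), Cove→Slot 4 ($78), Juno→Slot 6 ($132); total welfare W = $554.
Juno receives Slot 6 at value $132, so the others get W − 132 = $422.
Without Juno: best allocation of the remaining 4 bidders over all 5 slots is Umbra→Slot 6 ($115), Kestrel→Slot 7 ($143), Larkspur→Slot 5 ($117), Cove→Slot 4 ($78), total $453.
VCG payment = (others' best without Juno) − (others' welfare with Juno) = 453 − 422 = $31.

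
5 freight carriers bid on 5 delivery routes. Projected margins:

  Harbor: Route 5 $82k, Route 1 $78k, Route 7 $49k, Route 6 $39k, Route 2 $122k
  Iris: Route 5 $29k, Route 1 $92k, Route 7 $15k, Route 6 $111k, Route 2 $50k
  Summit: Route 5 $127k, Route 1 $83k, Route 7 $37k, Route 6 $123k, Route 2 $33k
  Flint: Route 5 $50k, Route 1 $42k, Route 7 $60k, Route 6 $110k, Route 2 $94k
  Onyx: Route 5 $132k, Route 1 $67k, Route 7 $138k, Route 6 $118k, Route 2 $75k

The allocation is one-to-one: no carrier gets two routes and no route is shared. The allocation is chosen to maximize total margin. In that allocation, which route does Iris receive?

Treat this as an assignment problem: match each carrier to one route.
Optimal: Harbor→Route 2 ($122k), Iris→Route 1 ($92k), Summit→Route 5 ($127k), Flint→Route 6 ($110k), Onyx→Route 7 ($138k) — total 122+92+127+110+138 = $589k.
Checked against all permutations: $589k is optimal.
Iris's own top route is Route 6 ($111k), but forcing Iris→Route 6 and reassigning the rest optimally gives only $548k — worse by 41.

Iris receives Route 1.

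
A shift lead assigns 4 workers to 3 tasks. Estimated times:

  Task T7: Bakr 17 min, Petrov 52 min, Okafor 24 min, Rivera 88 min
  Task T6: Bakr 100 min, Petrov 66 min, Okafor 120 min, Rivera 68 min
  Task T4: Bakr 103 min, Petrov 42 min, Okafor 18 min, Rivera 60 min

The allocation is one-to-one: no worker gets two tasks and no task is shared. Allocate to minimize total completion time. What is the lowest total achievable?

Min total: 101 min

This is the linear assignment problem.
Optimal: Bakr→Task T7 (17 min), Petrov→Task T6 (66 min), Okafor→Task T4 (18 min) — total 17+66+18 = 101 min.
Row-greedy (each worker in turn takes its cheapest remaining task) gives 179 min, worse by 78.
Next-best assignment: Bakr→Task T7, Rivera→Task T6, Okafor→Task T4 = 103 min.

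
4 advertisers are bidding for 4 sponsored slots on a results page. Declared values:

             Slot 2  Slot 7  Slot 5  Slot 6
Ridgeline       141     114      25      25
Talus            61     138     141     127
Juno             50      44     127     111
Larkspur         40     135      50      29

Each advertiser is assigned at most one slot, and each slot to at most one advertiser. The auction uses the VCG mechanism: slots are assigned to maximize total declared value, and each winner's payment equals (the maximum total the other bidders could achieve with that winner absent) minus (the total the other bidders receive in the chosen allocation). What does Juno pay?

Juno pays $14.

Efficient allocation: Ridgeline→Slot 2 ($141), Talus→Slot 6 ($127), Juno→Slot 5 ($127), Larkspur→Slot 7 ($135); total welfare W = $530.
Juno receives Slot 5 at value $127, so the others get W − 127 = $403.
Without Juno: best allocation of the remaining 3 bidders over all 4 slots is Ridgeline→Slot 2 ($141), Talus→Slot 5 ($141), Larkspur→Slot 7 ($135), total $417.
VCG payment = (others' best without Juno) − (others' welfare with Juno) = 417 − 403 = $14.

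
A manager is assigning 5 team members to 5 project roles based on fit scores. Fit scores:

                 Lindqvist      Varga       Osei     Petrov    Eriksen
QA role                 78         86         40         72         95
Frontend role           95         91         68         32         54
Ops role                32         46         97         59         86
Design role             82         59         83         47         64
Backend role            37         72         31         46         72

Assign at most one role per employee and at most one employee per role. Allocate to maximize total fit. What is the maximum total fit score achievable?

Optimal: Lindqvist→Design role (82 pts), Varga→Frontend role (91 pts), Osei→Ops role (97 pts), Petrov→QA role (72 pts), Eriksen→Backend role (72 pts) — total 82+91+97+72+72 = 414 pts.
Row-greedy (each employee in turn takes its best remaining role) gives 397 pts, worse by 17.

Maximum total: 414 pts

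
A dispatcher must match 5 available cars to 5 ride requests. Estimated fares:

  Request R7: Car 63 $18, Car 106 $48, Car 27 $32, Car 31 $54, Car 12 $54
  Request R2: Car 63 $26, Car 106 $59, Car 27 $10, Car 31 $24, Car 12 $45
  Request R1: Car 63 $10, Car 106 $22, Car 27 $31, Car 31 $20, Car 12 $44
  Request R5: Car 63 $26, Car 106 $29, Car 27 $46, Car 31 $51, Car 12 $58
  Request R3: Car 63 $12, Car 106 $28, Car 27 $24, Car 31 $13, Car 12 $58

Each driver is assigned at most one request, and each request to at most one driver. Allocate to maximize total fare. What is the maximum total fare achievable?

Max total: $228

Treat this as an assignment problem: match each driver to one request.
Optimal: Car 63→Request R5 ($26), Car 106→Request R2 ($59), Car 27→Request R1 ($31), Car 31→Request R7 ($54), Car 12→Request R3 ($58) — total 26+59+31+54+58 = $228.
Row-greedy (each driver in turn takes its best remaining request) gives $198, worse by 30.
Swapping Car 31↔Car 63 (Car 31→Request R5 $51, Car 63→Request R7 $18) loses 11.
Checked against all permutations: $228 is optimal.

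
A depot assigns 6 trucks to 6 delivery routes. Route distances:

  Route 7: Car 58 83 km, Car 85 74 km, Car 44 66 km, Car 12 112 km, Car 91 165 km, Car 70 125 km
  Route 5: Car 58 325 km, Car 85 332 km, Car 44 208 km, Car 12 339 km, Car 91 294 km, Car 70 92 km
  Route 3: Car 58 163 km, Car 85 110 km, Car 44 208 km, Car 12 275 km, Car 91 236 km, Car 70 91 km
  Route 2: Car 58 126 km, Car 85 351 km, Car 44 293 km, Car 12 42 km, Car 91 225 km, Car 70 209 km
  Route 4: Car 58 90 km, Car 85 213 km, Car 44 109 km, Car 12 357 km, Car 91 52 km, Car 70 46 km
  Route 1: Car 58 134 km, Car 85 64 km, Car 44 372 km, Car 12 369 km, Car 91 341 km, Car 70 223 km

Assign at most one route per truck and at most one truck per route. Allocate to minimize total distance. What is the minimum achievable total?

This is the linear assignment problem.
Optimal: Car 58→Route 3 (163 km), Car 85→Route 1 (64 km), Car 44→Route 7 (66 km), Car 12→Route 2 (42 km), Car 91→Route 4 (52 km), Car 70→Route 5 (92 km) — total 163+64+66+42+52+92 = 479 km.
Column-greedy (each route in turn goes to its cheapest remaining truck) gives 496 km, worse by 17.

Min total: 479 km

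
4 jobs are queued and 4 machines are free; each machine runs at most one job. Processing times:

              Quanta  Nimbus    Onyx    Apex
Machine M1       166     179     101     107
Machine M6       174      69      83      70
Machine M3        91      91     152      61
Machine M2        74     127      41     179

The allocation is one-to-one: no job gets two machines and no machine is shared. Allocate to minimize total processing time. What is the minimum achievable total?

This is a one-to-one assignment (minimum-cost bipartite matching).
Optimal: Quanta→Machine M2 (74 min), Nimbus→Machine M6 (69 min), Onyx→Machine M1 (101 min), Apex→Machine M3 (61 min) — total 74+69+101+61 = 305 min.
Min-entry greedy (repeatedly take the single cheapest remaining cell) gives 337 min, worse by 32.
Next-best assignment: Quanta→Machine M3, Nimbus→Machine M6, Onyx→Machine M2, Apex→Machine M1 = 308 min.

Minimum total: 305 min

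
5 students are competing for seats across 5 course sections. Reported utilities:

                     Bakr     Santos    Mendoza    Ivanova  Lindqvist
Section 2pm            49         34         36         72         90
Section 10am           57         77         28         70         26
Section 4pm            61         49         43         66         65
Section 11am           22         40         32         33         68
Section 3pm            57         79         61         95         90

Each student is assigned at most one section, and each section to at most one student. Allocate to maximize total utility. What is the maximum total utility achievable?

Optimal: Bakr→Section 4pm (61 points), Santos→Section 10am (77 points), Mendoza→Section 11am (32 points), Ivanova→Section 3pm (95 points), Lindqvist→Section 2pm (90 points) — total 61+77+32+95+90 = 355 points.
Row-greedy (each student in turn takes its best remaining section) gives 314 points, worse by 41.
Next-best assignment: Bakr→Section 4pm, Santos→Section 10am, Mendoza→Section 3pm, Ivanova→Section 2pm, Lindqvist→Section 11am = 339 points.
No other one-to-one assignment exceeds 355 points.

Maximum total: 355 points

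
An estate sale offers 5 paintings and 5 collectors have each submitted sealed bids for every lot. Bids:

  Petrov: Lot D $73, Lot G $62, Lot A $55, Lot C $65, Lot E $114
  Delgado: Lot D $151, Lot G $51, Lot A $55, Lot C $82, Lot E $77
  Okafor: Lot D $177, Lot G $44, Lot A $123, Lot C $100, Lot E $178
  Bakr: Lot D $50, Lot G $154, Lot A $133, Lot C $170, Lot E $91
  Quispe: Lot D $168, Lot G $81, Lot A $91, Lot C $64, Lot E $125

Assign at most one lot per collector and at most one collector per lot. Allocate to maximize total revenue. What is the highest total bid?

Optimal: Petrov→Lot G ($62), Delgado→Lot D ($151), Okafor→Lot E ($178), Bakr→Lot C ($170), Quispe→Lot A ($91) — total 62+151+178+170+91 = $652.
Row-greedy (each collector in turn takes its best remaining lot) gives $639, worse by 13.
Swapping Petrov↔Delgado (Petrov→Lot D $73, Delgado→Lot G $51) loses 89.
No other one-to-one assignment exceeds $652.

Maximum total: $652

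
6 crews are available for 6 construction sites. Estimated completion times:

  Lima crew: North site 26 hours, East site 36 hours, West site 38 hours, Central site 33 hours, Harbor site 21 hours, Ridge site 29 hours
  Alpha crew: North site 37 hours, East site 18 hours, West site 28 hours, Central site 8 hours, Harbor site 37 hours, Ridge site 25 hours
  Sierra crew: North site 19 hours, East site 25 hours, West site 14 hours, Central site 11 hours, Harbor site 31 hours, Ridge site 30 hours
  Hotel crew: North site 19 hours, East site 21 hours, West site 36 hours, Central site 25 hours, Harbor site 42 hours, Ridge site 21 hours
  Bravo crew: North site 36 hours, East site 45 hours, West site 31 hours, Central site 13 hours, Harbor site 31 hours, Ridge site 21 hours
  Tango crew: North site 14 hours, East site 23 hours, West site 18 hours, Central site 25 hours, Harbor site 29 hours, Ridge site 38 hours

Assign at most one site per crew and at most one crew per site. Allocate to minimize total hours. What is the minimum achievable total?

This is a one-to-one assignment (minimum-cost bipartite matching).
Optimal: Lima crew→Harbor site (21 hours), Alpha crew→Central site (8 hours), Sierra crew→West site (14 hours), Hotel crew→East site (21 hours), Bravo crew→Ridge site (21 hours), Tango crew→North site (14 hours) — total 21+8+14+21+21+14 = 99 hours.
Row-greedy (each crew in turn takes its cheapest remaining site) gives 106 hours, worse by 7.

Minimum total: 99 hours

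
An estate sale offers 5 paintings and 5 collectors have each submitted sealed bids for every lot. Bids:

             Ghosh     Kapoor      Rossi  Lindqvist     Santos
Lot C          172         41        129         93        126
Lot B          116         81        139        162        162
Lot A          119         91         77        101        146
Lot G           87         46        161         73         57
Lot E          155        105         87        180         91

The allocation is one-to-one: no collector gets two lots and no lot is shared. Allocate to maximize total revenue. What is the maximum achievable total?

Maximum total: $766

Optimal: Ghosh→Lot C ($172), Kapoor→Lot A ($91), Rossi→Lot G ($161), Lindqvist→Lot E ($180), Santos→Lot B ($162) — total 172+91+161+180+162 = $766.
Column-greedy (each lot in turn goes to its best remaining collector) gives $746, worse by 20.
Next-best assignment: Ghosh→Lot C, Kapoor→Lot E, Rossi→Lot G, Lindqvist→Lot B, Santos→Lot A = $746.
Swapping Kapoor↔Rossi (Kapoor→Lot G $46, Rossi→Lot A $77) loses 129.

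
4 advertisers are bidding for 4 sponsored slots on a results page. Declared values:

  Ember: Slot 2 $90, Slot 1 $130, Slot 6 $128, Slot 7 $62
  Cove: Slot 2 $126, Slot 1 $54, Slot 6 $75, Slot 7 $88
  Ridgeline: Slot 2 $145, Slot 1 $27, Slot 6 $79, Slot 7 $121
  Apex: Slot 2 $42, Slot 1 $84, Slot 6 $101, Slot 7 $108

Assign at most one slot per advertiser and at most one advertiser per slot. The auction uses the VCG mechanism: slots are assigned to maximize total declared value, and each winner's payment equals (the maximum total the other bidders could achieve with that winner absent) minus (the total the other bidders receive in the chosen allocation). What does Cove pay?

Efficient allocation: Ember→Slot 1 ($130), Cove→Slot 2 ($126), Ridgeline→Slot 7 ($121), Apex→Slot 6 ($101); total welfare W = $478.
Cove receives Slot 2 at value $126, so the others get W − 126 = $352.
Without Cove: best allocation of the remaining 3 bidders over all 4 slots is Ember→Slot 1 ($130), Ridgeline→Slot 2 ($145), Apex→Slot 7 ($108), total $383.
VCG payment = (others' best without Cove) − (others' welfare with Cove) = 383 − 352 = $31.

Cove pays $31.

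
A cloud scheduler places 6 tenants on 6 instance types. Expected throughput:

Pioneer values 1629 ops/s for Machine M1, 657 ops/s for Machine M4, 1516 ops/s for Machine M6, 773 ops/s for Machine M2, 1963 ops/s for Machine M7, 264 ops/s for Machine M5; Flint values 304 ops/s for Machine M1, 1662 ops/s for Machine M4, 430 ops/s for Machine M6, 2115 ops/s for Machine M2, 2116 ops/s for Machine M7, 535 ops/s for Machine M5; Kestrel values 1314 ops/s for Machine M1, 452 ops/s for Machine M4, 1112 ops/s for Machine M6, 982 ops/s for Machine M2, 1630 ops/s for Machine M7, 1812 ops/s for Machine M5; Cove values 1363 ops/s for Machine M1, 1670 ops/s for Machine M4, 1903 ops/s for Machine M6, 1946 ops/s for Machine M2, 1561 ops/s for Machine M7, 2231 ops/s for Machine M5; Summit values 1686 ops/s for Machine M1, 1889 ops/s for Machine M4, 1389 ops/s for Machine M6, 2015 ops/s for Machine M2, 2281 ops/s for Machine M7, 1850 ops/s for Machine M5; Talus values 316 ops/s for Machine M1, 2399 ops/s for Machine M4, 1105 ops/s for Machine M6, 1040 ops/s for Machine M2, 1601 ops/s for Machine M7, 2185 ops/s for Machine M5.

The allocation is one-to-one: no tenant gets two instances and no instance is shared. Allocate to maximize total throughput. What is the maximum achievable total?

Treat this as an assignment problem: match each tenant to one instance.
Optimal: Pioneer→Machine M1 (1629 ops/s), Flint→Machine M2 (2115 ops/s), Kestrel→Machine M5 (1812 ops/s), Cove→Machine M6 (1903 ops/s), Summit→Machine M7 (2281 ops/s), Talus→Machine M4 (2399 ops/s) — total 1629+2115+1812+1903+2281+2399 = 12139 ops/s.
Max-entry greedy (repeatedly take the single best remaining cell) gives 11767 ops/s, worse by 372.
Next-best assignment: Pioneer→Machine M7, Flint→Machine M2, Kestrel→Machine M5, Cove→Machine M6, Summit→Machine M1, Talus→Machine M4 = 11878 ops/s.

Max total: 12139 ops/s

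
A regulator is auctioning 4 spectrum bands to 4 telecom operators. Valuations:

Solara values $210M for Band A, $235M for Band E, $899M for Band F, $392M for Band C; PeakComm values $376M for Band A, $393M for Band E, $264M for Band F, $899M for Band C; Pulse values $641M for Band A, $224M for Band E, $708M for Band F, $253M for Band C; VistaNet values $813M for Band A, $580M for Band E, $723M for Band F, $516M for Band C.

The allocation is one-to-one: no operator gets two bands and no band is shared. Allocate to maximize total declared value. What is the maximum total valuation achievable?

Max total: $3019M

Optimal: Solara→Band F ($899M), PeakComm→Band C ($899M), Pulse→Band A ($641M), VistaNet→Band E ($580M) — total 899+899+641+580 = $3019M.
Column-greedy (each band in turn goes to its best remaining operator) gives $2358M, worse by 661.
Next-best assignment: Solara→Band F, PeakComm→Band C, Pulse→Band E, VistaNet→Band A = $2835M.
No other one-to-one assignment exceeds $3019M.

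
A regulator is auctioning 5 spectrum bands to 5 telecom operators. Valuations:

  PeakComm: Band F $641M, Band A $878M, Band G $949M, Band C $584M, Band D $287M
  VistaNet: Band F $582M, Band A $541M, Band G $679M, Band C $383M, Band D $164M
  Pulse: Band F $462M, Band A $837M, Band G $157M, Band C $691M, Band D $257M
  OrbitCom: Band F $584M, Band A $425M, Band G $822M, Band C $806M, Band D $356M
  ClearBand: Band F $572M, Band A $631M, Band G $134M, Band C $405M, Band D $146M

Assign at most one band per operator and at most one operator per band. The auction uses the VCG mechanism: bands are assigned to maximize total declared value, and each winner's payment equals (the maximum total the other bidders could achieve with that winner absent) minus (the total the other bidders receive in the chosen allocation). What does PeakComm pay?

Efficient allocation: PeakComm→Band G ($949M), VistaNet→Band D ($164M), Pulse→Band A ($837M), OrbitCom→Band C ($806M), ClearBand→Band F ($572M); total welfare W = $3328M.
PeakComm receives Band G at value $949M, so the others get W − 949 = $2379M.
Without PeakComm: best allocation of the remaining 4 bidders over all 5 bands is VistaNet→Band G ($679M), Pulse→Band A ($837M), OrbitCom→Band C ($806M), ClearBand→Band F ($572M), total $2894M.
VCG payment = (others' best without PeakComm) − (others' welfare with PeakComm) = 2894 − 2379 = $515M.

PeakComm pays $515M.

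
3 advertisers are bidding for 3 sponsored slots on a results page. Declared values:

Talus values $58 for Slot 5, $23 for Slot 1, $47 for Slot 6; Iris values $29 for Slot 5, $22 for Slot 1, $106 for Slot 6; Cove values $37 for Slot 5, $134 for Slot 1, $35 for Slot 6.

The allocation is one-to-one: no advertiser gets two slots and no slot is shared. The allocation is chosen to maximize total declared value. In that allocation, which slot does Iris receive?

Iris receives Slot 6.

This is a one-to-one assignment (maximum-weight bipartite matching).
Optimal: Talus→Slot 5 ($58), Iris→Slot 6 ($106), Cove→Slot 1 ($134) — total 58+106+134 = $298.
Next-best assignment: Talus→Slot 6, Iris→Slot 5, Cove→Slot 1 = $210.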